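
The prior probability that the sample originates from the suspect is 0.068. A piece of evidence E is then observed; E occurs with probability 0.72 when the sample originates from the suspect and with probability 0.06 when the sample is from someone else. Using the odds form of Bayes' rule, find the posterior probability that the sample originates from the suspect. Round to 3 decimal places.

Posterior probability ≈ 0.467

Prior odds = 0.068/(1−0.068) = 0.072961. In log-odds, ln(0.072961) = -2.6178.
Add log likelihood ratio: ln(12.000) = 2.4849.
Posterior log-odds = -0.13292, so posterior odds = exp(-0.13292) = 0.87554. Converting, P(H|E) = 0.87554/1.8755 = 0.467.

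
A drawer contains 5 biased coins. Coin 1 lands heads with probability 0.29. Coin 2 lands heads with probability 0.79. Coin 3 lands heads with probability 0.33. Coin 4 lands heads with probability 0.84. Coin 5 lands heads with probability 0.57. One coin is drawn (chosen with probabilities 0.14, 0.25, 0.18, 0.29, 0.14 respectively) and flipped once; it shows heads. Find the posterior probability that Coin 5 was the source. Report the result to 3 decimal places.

Posterior probability ≈ 0.129

P(heads|C1) = 0.29; P(heads|C2) = 0.79; P(heads|C3) = 0.33; P(heads|C4) = 0.84; P(heads|C5) = 0.57.
Prior × likelihood for each source: 0.14·0.29=0.04060, 0.25·0.79=0.1975, 0.18·0.33=0.05940, 0.29·0.84=0.2436, 0.14·0.57=0.07980. Summing gives P(heads) = 0.62090.
P(Coin 5 | heads) = 0.07980 / 0.62090 = 0.129.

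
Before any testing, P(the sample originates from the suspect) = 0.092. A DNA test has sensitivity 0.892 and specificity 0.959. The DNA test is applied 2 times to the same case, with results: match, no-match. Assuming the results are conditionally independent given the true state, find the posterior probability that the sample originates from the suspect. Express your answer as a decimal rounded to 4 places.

Let H be the event that the sample originates from the suspect; start with P(H) = 0.092. P('match'|H) = 0.892, P('match'|¬H) = 0.041.
Update on result 1 ('match'): P(H) ← 0.892·0.0920 / (0.892·0.0920 + 0.041·0.9080) = 0.082064/0.11929 = 0.6879.
Update on result 2 ('no-match'): P(H) ← 0.108·0.6879 / (0.108·0.6879 + 0.959·0.3121) = 0.074296/0.37358 = 0.1989.

Posterior P(H) ≈ 0.1989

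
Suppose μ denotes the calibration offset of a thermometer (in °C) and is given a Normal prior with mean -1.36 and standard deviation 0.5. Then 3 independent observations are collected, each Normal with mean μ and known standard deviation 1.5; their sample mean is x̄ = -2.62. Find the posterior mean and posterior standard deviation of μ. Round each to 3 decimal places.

Posterior mean ≈ -1.675; posterior SD ≈ 0.433

With known σ, the Normal prior is conjugate. Weight on the data is w = (n/σ²)/(n/σ² + 1/τ₀²) = 1.33333/(1.33333+4.00000) = 0.25000.
Posterior mean = w·x̄ + (1−w)·μ₀ = 0.25000·-2.62 + 0.75000·-1.36 = -1.675. Posterior variance = 1/(1.33333+4.00000) = 0.187500, so SD = 0.433.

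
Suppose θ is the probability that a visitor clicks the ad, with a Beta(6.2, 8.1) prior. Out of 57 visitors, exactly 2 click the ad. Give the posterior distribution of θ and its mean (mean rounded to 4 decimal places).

Posterior: Beta(8.2, 63.1); mean ≈ 0.1150

Observing 2 successes and 55 failures updates Beta(6.2, 8.1) by adding the success and failure counts to the two shape parameters: α = 6.2+2 = 8.2, β = 8.1+55 = 63.1.
E[θ | data] = 8.2/(8.2+63.1) = 0.1150.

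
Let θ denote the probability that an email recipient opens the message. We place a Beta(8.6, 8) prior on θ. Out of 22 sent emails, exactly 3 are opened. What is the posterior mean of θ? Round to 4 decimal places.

Posterior mean ≈ 0.3005

Observing 3 successes and 19 failures updates Beta(8.6, 8) by adding the success and failure counts to the two shape parameters: α = 8.6+3 = 11.6, β = 8+19 = 27.
E[θ | data] = 11.6/(11.6+27) = 0.3005.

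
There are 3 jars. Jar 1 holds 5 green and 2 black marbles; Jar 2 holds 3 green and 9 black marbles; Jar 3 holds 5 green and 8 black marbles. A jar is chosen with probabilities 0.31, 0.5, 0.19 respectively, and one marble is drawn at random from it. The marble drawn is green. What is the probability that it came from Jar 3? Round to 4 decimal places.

P(green|Jar 1) = 0.7143; P(green|Jar 2) = 0.25; P(green|Jar 3) = 0.3846.
Prior × likelihood for each source: 0.31·0.7143=0.2214, 0.5·0.25=0.1250, 0.19·0.3846=0.07308. Summing gives P(green) = 0.41951.
P(Jar 3 | green) = 0.07308 / 0.41951 = 0.1742.

Posterior probability ≈ 0.1742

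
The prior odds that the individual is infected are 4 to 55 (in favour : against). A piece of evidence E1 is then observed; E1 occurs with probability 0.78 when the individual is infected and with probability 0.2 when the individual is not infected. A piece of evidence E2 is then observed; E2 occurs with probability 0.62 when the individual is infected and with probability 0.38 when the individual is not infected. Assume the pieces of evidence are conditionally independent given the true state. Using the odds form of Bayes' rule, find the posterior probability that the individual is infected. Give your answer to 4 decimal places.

Posterior probability ≈ 0.3164

Prior odds = 4/55 = 0.072727. In log-odds, ln(0.072727) = -2.6210.
Add log likelihood ratios: ln(3.9000) + ln(1.6316) = 1.8505.
Posterior log-odds = -0.77051, so posterior odds = exp(-0.77051) = 0.46278. Converting, P(H|E) = 0.46278/1.4628 = 0.3164.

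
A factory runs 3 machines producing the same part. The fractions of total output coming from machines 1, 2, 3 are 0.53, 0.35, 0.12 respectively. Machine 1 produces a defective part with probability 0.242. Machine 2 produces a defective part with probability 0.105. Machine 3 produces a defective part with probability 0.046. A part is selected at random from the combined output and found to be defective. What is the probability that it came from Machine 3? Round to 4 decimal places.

P(defective|M1) = 0.242; P(defective|M2) = 0.105; P(defective|M3) = 0.046.
Prior × likelihood for each source: 0.53·0.242=0.1283, 0.35·0.105=0.03675, 0.12·0.046=0.005520. Summing gives P(defective) = 0.17053.
P(Machine 3 | defective) = 0.005520 / 0.17053 = 0.0324.

Posterior probability ≈ 0.0324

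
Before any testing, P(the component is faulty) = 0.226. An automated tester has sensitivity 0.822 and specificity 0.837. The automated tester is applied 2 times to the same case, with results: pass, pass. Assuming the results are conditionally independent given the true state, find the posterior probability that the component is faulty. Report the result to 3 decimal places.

Posterior P(H) ≈ 0.013

Let H be the event that the component is faulty; start with P(H) = 0.226. P('fail'|H) = 0.822, P('fail'|¬H) = 0.163.
Update on result 1 ('pass'): P(H) ← 0.178·0.2260 / (0.178·0.2260 + 0.837·0.7740) = 0.040228/0.68807 = 0.0585.
Update on result 2 ('pass'): P(H) ← 0.178·0.0585 / (0.178·0.0585 + 0.837·0.9415) = 0.010407/0.79847 = 0.0130.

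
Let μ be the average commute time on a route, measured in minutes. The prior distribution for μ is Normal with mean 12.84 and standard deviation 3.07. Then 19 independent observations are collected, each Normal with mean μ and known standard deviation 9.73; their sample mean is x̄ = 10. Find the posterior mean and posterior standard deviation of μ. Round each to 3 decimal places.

Posterior mean ≈ 10.982; posterior SD ≈ 1.805

Prior precision 1/τ₀² = 1/3.07² = 0.106102; data precision n/σ² = 19/9.73² = 0.200691.
Posterior precision = 0.106102 + 0.200691 = 0.306793, giving posterior SD = 1/√0.306793 = 1.805.
Posterior mean = (0.106102·12.84 + 0.200691·10) / 0.306793 = 10.982.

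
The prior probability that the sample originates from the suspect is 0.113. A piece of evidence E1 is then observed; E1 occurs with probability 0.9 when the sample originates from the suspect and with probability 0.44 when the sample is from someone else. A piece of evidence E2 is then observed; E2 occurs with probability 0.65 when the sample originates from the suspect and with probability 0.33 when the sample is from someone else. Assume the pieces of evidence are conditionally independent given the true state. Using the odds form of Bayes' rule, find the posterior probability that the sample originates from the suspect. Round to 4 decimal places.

Prior odds = 0.113/(1−0.113) = 0.12740. In log-odds, ln(0.12740) = -2.0605.
Add log likelihood ratios: ln(2.0455) + ln(1.9697) = 1.3935.
Posterior log-odds = -0.66696, so posterior odds = exp(-0.66696) = 0.51327. Converting, P(H|E) = 0.51327/1.5133 = 0.3392.

Posterior probability ≈ 0.3392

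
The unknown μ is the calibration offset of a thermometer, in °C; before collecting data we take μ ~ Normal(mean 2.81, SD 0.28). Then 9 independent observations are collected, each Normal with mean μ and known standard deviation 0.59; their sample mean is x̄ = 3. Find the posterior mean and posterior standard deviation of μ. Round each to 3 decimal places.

Posterior mean ≈ 2.937; posterior SD ≈ 0.161

With known σ, the Normal prior is conjugate. Weight on the data is w = (n/σ²)/(n/σ² + 1/τ₀²) = 25.8546/(25.8546+12.7551) = 0.66964.
Posterior mean = w·x̄ + (1−w)·μ₀ = 0.66964·3 + 0.33036·2.81 = 2.937. Posterior variance = 1/(25.8546+12.7551) = 0.0259002, so SD = 0.161.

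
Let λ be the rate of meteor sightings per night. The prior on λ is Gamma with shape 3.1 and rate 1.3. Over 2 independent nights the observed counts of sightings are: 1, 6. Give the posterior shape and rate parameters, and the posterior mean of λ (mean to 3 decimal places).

Total count ∑xᵢ = 7 over n = 2 nights.
Gamma is conjugate to the Poisson likelihood: posterior is Gamma(shape = 3.1+7 = 10.1, rate = 1.3+2 = 3.3).
Posterior mean = shape/rate = 10.1/3.3 = 3.061.

Posterior: Gamma(shape=10.1, rate=3.3); mean ≈ 3.061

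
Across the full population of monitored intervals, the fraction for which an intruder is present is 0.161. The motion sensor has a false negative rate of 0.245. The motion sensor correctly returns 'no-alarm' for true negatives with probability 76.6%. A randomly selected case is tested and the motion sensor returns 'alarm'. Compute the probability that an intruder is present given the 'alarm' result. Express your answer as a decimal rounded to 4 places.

P(H | E) ≈ 0.3824

Write H for 'an intruder is present'. Prior odds H:¬H = 0.161/0.839 = 0.19190. For the 'alarm' outcome, the likelihood ratio is 0.755/0.234 = 3.2265.
Posterior odds = 0.19190 × 3.2265 = 0.61915, so P(H|E) = 0.61915/(1+0.61915) = 0.3824.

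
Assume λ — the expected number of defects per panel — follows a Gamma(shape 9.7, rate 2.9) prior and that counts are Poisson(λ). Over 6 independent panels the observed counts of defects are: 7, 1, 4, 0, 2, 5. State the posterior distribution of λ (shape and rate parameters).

Posterior: Gamma(shape=28.7, rate=8.9)

Total count ∑xᵢ = 19 over n = 6 panels.
Gamma is conjugate to the Poisson likelihood: posterior is Gamma(shape = 9.7+19 = 28.7, rate = 2.9+6 = 8.9).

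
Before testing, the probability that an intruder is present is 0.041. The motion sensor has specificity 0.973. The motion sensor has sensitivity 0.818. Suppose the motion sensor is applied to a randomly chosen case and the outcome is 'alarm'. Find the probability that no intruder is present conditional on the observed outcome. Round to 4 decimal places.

Let H be the event that an intruder is present. P(H) = 0.041, so P(¬H) = 0.959. With E the 'alarm' result, P(E|H) = 0.818 and P(E|¬H) = 0.027.
P(E) = 0.818·0.041 + 0.027·0.959 = 0.033538 + 0.025893 = 0.059431.
By Bayes' theorem, P(H|E) = 0.033538 / 0.059431 = 0.5643. Hence P(¬H|E) = 1 − 0.5643 = 0.4357.

P(¬H | E) ≈ 0.4357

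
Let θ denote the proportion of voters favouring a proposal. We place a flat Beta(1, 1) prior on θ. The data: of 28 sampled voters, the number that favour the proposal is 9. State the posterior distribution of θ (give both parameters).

Observing 9 successes and 19 failures updates Beta(1, 1) by adding the success and failure counts to the two shape parameters: α = 1+9 = 10, β = 1+19 = 20.

Posterior: Beta(10, 20)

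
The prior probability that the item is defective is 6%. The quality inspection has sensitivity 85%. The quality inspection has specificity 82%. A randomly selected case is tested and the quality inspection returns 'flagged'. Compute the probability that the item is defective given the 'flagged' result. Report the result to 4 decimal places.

Let H be the event that the item is defective. P(H) = 0.06, so P(¬H) = 0.94. With E the 'flagged' result, P(E|H) = 0.85 and P(E|¬H) = 0.18.
P(E) = 0.85·0.06 + 0.18·0.94 = 0.051000 + 0.16920 = 0.22020.
By Bayes' theorem, P(H|E) = 0.051000 / 0.22020 = 0.2316.

P(H | E) ≈ 0.2316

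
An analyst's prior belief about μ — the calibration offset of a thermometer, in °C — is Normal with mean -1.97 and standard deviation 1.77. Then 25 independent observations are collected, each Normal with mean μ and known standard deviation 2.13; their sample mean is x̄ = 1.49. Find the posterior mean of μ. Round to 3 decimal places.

Posterior mean ≈ 1.301

With known σ, the Normal prior is conjugate. Weight on the data is w = (n/σ²)/(n/σ² + 1/τ₀²) = 5.51037/(5.51037+0.319193) = 0.94525.
Posterior mean = w·x̄ + (1−w)·μ₀ = 0.94525·1.49 + 0.054754·-1.97 = 1.301.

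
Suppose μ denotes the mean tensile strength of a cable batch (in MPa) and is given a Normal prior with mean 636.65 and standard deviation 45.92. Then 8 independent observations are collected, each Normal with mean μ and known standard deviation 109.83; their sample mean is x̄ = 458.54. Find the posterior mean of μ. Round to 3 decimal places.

Prior precision 1/τ₀² = 1/45.92² = 0.00047424; data precision n/σ² = 8/109.83² = 0.00066321.
Posterior precision = 0.00047424 + 0.00066321 = 0.00113744.
Posterior mean = (0.00047424·636.65 + 0.00066321·458.54) / 0.00113744 = 532.800.

Posterior mean ≈ 532.800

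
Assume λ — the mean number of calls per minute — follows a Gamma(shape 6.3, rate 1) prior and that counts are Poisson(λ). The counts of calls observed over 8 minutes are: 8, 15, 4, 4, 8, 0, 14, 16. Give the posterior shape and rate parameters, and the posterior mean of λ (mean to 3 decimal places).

Posterior: Gamma(shape=75.3, rate=9); mean ≈ 8.367

Total count ∑xᵢ = 69 over n = 8 minutes.
Gamma is conjugate to the Poisson likelihood: posterior is Gamma(shape = 6.3+69 = 75.3, rate = 1+8 = 9).
Posterior mean = shape/rate = 75.3/9 = 8.367.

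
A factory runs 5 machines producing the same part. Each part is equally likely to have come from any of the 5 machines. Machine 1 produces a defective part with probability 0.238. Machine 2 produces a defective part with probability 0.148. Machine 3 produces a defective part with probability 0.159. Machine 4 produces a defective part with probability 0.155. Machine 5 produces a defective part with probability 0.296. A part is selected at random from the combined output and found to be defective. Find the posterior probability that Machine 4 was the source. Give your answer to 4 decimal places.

P(defective|M1) = 0.238; P(defective|M2) = 0.148; P(defective|M3) = 0.159; P(defective|M4) = 0.155; P(defective|M5) = 0.296.
Prior × likelihood for each source: 0.2·0.238=0.04760, 0.2·0.148=0.02960, 0.2·0.159=0.03180, 0.2·0.155=0.03100, 0.2·0.296=0.05920. Summing gives P(defective) = 0.19920.
P(Machine 4 | defective) = 0.03100 / 0.19920 = 0.1556.

Posterior probability ≈ 0.1556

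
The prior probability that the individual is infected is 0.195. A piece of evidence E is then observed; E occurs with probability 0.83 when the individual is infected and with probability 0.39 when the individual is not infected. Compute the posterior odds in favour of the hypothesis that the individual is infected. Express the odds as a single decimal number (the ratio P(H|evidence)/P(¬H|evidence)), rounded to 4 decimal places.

Posterior odds ≈ 0.5155

Prior odds = 0.195/(1−0.195) = 0.24224.
Likelihood ratio for E = 0.83/0.39 = 2.1282.
Posterior odds = prior odds × LR = 0.51553.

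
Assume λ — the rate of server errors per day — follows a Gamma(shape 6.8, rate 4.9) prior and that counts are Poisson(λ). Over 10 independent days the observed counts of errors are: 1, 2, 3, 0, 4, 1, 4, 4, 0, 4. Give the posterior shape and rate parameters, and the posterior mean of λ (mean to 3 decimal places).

Total count ∑xᵢ = 23 over n = 10 days.
Gamma is conjugate to the Poisson likelihood: posterior is Gamma(shape = 6.8+23 = 29.8, rate = 4.9+10 = 14.9).
Posterior mean = shape/rate = 29.8/14.9 = 2.000.

Posterior: Gamma(shape=29.8, rate=14.9); mean ≈ 2.000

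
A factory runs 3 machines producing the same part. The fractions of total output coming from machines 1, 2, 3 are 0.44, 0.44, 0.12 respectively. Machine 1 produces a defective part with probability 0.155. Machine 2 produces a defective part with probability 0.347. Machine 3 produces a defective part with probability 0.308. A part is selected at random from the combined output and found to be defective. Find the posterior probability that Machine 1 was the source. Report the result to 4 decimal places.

Posterior probability ≈ 0.2645

P(defective|M1) = 0.155; P(defective|M2) = 0.347; P(defective|M3) = 0.308.
Prior × likelihood for each source: 0.44·0.155=0.06820, 0.44·0.347=0.1527, 0.12·0.308=0.03696. Summing gives P(defective) = 0.25784.
P(Machine 1 | defective) = 0.06820 / 0.25784 = 0.2645.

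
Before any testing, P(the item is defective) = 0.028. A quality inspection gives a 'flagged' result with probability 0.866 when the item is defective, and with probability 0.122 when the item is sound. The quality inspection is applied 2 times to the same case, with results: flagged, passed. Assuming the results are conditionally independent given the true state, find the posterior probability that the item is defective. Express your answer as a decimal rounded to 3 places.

Posterior P(H) ≈ 0.030

With H the event that the item is defective, the joint likelihood of the observed sequence is P(data|H) = 0.866·0.134 = 0.11604 and P(data|¬H) = 0.122·0.878 = 0.10712.
Bayes: P(H|data) = 0.028·0.11604 / (0.028·0.11604 + 0.972·0.10712) = 0.0032492/0.10737 = 0.0303.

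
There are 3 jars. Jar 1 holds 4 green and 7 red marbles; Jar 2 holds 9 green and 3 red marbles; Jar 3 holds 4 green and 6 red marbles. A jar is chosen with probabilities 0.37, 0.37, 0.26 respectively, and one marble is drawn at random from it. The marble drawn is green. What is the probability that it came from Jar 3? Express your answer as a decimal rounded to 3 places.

Posterior probability ≈ 0.202

Tabulate prior·likelihood by source: [1] prior 0.37, lik 0.3636, product 0.1345; [2] prior 0.37, lik 0.75, product 0.2775; [3] prior 0.26, lik 0.4, product 0.1040.
Normalizing constant = 0.51605; the posterior for Jar 3 is its product over the sum, 0.1040/0.51605 = 0.202.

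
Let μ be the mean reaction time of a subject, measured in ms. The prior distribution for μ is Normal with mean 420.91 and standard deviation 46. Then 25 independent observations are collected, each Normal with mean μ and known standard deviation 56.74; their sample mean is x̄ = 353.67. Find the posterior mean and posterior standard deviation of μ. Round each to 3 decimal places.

With known σ, the Normal prior is conjugate. Weight on the data is w = (n/σ²)/(n/σ² + 1/τ₀²) = 0.00776536/(0.00776536+0.00047259) = 0.94263.
Posterior mean = w·x̄ + (1−w)·μ₀ = 0.94263·353.67 + 0.057367·420.91 = 357.527. Posterior variance = 1/(0.00776536+0.00047259) = 121.389, so SD = 11.018.

Posterior mean ≈ 357.527; posterior SD ≈ 11.018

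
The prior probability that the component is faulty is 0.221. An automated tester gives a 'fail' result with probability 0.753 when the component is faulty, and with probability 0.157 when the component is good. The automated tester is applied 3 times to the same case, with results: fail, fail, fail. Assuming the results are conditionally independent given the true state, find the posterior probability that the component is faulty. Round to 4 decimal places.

Let H be the event that the component is faulty; start with P(H) = 0.221. P('fail'|H) = 0.753, P('fail'|¬H) = 0.157.
Update on result 1 ('fail'): P(H) ← 0.753·0.2210 / (0.753·0.2210 + 0.157·0.7790) = 0.16641/0.28872 = 0.5764.
Update on result 2 ('fail'): P(H) ← 0.753·0.5764 / (0.753·0.5764 + 0.157·0.4236) = 0.43402/0.50053 = 0.8671.
Update on result 3 ('fail'): P(H) ← 0.753·0.8671 / (0.753·0.8671 + 0.157·0.1329) = 0.65295/0.67381 = 0.9690.

Posterior P(H) ≈ 0.9690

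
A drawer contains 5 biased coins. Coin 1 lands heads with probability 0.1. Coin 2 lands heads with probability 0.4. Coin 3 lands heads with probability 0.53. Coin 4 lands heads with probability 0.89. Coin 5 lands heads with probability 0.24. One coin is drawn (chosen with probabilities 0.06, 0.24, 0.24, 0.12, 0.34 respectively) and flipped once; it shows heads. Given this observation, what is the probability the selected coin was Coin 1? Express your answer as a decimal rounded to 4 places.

Posterior probability ≈ 0.0144

P(heads|C1) = 0.1; P(heads|C2) = 0.4; P(heads|C3) = 0.53; P(heads|C4) = 0.89; P(heads|C5) = 0.24.
Prior × likelihood for each source: 0.06·0.1=0.006000, 0.24·0.4=0.09600, 0.24·0.53=0.1272, 0.12·0.89=0.1068, 0.34·0.24=0.08160. Summing gives P(heads) = 0.41760.
P(Coin 1 | heads) = 0.006000 / 0.41760 = 0.0144.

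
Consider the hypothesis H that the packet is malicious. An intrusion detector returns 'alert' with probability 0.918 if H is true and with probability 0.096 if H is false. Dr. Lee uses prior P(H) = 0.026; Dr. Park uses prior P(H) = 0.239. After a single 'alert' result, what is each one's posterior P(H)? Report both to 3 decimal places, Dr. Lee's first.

The likelihood ratio for an 'alert' result is 0.918/0.096 = 9.5625.
Dr. Lee: prior odds 0.026/0.974 = 0.026694; posterior odds 0.25526; posterior probability 0.203.
Dr. Park: prior odds 0.239/0.761 = 0.31406; posterior odds 3.0032; posterior probability 0.750.

Dr. Lee: 0.203; Dr. Park: 0.750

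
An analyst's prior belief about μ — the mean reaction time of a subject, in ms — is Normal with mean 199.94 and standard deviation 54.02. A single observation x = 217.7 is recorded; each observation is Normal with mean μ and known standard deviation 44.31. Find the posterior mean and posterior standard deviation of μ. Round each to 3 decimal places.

With known σ, the Normal prior is conjugate. Weight on the data is w = (n/σ²)/(n/σ² + 1/τ₀²) = 0.00050933/(0.00050933+0.00034268) = 0.59780.
Posterior mean = w·x̄ + (1−w)·μ₀ = 0.59780·217.7 + 0.40220·199.94 = 210.557. Posterior variance = 1/(0.00050933+0.00034268) = 1173.70, so SD = 34.259.

Posterior mean ≈ 210.557; posterior SD ≈ 34.259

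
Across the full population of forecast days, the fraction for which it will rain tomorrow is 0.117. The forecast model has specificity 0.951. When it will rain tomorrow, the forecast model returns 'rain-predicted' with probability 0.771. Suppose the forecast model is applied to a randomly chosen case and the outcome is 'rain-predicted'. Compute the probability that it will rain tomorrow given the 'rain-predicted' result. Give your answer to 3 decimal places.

Let H be the event that it will rain tomorrow. P(H) = 0.117, so P(¬H) = 0.883. With E the 'rain-predicted' result, P(E|H) = 0.771 and P(E|¬H) = 0.049.
P(E) = 0.771·0.117 + 0.049·0.883 = 0.090207 + 0.043267 = 0.13347.
By Bayes' theorem, P(H|E) = 0.090207 / 0.13347 = 0.676.

P(H | E) ≈ 0.676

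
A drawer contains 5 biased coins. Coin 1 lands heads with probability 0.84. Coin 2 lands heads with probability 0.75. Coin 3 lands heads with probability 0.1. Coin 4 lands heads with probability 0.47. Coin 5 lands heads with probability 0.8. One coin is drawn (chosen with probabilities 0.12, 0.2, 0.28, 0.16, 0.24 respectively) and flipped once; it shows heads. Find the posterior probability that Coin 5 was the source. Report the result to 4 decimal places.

Posterior probability ≈ 0.3516

P(heads|C1) = 0.84; P(heads|C2) = 0.75; P(heads|C3) = 0.1; P(heads|C4) = 0.47; P(heads|C5) = 0.8.
Prior × likelihood for each source: 0.12·0.84=0.1008, 0.2·0.75=0.1500, 0.28·0.1=0.02800, 0.16·0.47=0.07520, 0.24·0.8=0.1920. Summing gives P(heads) = 0.54600.
P(Coin 5 | heads) = 0.1920 / 0.54600 = 0.3516.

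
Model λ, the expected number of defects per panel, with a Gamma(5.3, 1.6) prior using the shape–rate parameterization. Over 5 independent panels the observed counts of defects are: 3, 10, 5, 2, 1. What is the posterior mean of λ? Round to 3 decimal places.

Posterior mean ≈ 3.985

The Poisson likelihood adds the total count to the shape and the number of exposure periods to the rate. Here ∑xᵢ = 21 and n = 5, so shape 5.3→26.3 and rate 1.6→6.6.
E[λ | data] = 26.3/6.6 = 3.985.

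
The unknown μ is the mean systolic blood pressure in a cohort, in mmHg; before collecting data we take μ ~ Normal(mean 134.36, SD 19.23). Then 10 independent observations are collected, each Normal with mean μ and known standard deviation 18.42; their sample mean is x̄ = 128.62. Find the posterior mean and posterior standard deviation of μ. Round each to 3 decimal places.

Prior precision 1/τ₀² = 1/19.23² = 0.00270422; data precision n/σ² = 10/18.42² = 0.0294728.
Posterior precision = 0.00270422 + 0.0294728 = 0.0321770, giving posterior SD = 1/√0.0321770 = 5.575.
Posterior mean = (0.00270422·134.36 + 0.0294728·128.62) / 0.0321770 = 129.102.

Posterior mean ≈ 129.102; posterior SD ≈ 5.575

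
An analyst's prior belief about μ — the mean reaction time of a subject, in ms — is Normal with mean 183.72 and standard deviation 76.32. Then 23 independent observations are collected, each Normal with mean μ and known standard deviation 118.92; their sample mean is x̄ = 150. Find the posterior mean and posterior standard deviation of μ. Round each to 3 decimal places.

Posterior mean ≈ 153.220; posterior SD ≈ 23.583

With known σ, the Normal prior is conjugate. Weight on the data is w = (n/σ²)/(n/σ² + 1/τ₀²) = 0.00162637/(0.00162637+0.00017168) = 0.90452.
Posterior mean = w·x̄ + (1−w)·μ₀ = 0.90452·150 + 0.095482·183.72 = 153.220. Posterior variance = 1/(0.00162637+0.00017168) = 556.159, so SD = 23.583.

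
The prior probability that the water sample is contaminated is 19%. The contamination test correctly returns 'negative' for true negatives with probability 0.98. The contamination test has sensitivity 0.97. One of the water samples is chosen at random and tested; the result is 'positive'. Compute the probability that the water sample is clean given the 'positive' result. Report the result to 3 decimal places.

P(¬H | E) ≈ 0.081

Let H be the event that the water sample is contaminated. P(H) = 0.19, so P(¬H) = 0.81. With E the 'positive' result, P(E|H) = 0.97 and P(E|¬H) = 0.02.
P(E) = 0.97·0.19 + 0.02·0.81 = 0.18430 + 0.016200 = 0.20050.
By Bayes' theorem, P(H|E) = 0.18430 / 0.20050 = 0.919. Hence P(¬H|E) = 1 − 0.919 = 0.081.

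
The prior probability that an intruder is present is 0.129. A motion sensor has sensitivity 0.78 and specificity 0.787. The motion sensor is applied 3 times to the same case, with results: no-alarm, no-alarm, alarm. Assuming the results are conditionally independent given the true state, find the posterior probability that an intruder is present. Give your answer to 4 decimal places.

Let H be the event that an intruder is present; start with P(H) = 0.129. P('alarm'|H) = 0.78, P('alarm'|¬H) = 0.213.
Update on result 1 ('no-alarm'): P(H) ← 0.22·0.1290 / (0.22·0.1290 + 0.787·0.8710) = 0.028380/0.71386 = 0.0398.
Update on result 2 ('no-alarm'): P(H) ← 0.22·0.0398 / (0.22·0.0398 + 0.787·0.9602) = 0.0087463/0.76446 = 0.0114.
Update on result 3 ('alarm'): P(H) ← 0.78·0.0114 / (0.78·0.0114 + 0.213·0.9886) = 0.0089241/0.21949 = 0.0407.

Posterior P(H) ≈ 0.0407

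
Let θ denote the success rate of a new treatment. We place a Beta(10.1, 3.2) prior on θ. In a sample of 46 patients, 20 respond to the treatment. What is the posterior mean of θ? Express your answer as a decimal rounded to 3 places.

The binomial likelihood is conjugate to the Beta prior: with 20 successes and 26 failures, the posterior is Beta(10.1+20, 3.2+26) = Beta(30.1, 29.2).
E[θ | data] = 30.1/(30.1+29.2) = 0.508.

Posterior mean ≈ 0.508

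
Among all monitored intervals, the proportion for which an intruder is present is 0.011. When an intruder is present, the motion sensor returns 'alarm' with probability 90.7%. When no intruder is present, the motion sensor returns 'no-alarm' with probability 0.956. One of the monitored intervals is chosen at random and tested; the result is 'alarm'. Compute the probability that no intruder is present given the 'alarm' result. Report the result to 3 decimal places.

Write H for 'an intruder is present'. Prior odds H:¬H = 0.011/0.989 = 0.011122. For the 'alarm' outcome, the likelihood ratio is 0.907/0.044 = 20.614.
Posterior odds = 0.011122 × 20.614 = 0.22927, so P(H|E) = 0.22927/(1+0.22927) = 0.187. Then P(¬H|E) = 1 − 0.187 = 0.813.

P(¬H | E) ≈ 0.813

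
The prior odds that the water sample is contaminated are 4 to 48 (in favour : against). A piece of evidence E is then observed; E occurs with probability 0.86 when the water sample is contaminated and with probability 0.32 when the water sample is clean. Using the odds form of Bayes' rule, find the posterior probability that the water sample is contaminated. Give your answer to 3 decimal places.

Prior odds = 4/48 = 0.083333. In log-odds, ln(0.083333) = -2.4849.
Add log likelihood ratio: ln(2.6875) = 0.98861.
Posterior log-odds = -1.4963, so posterior odds = exp(-1.4963) = 0.22396. Converting, P(H|E) = 0.22396/1.2240 = 0.183.

Posterior probability ≈ 0.183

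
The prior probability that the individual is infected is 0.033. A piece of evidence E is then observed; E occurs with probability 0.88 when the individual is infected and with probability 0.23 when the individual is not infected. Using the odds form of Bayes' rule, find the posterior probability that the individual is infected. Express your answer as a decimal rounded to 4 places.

Posterior probability ≈ 0.1155

Prior odds = 0.033/(1−0.033) = 0.034126. In log-odds, ln(0.034126) = -3.3777.
Add log likelihood ratio: ln(3.8261) = 1.3418.
Posterior log-odds = -2.0358, so posterior odds = exp(-2.0358) = 0.13057. Converting, P(H|E) = 0.13057/1.1306 = 0.1155.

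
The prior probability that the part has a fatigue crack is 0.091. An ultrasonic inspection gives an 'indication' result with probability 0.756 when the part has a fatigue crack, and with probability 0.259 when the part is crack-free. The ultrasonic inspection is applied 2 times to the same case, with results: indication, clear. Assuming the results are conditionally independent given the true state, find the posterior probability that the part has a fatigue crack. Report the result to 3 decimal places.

With H the event that the part has a fatigue crack, the joint likelihood of the observed sequence is P(data|H) = 0.756·0.244 = 0.18446 and P(data|¬H) = 0.259·0.741 = 0.19192.
Bayes: P(H|data) = 0.091·0.18446 / (0.091·0.18446 + 0.909·0.19192) = 0.016786/0.19124 = 0.0878.

Posterior P(H) ≈ 0.088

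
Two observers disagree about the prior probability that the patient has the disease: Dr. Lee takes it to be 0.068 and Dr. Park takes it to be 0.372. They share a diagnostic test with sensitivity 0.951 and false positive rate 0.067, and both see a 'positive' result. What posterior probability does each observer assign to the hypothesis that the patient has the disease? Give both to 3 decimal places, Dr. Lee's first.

Dr. Lee: 0.509; Dr. Park: 0.894

The likelihood ratio for a 'positive' result is 0.951/0.067 = 14.194.
Dr. Lee: prior odds 0.068/0.932 = 0.072961; posterior odds 1.0356; posterior probability 0.509.
Dr. Park: prior odds 0.372/0.628 = 0.59236; posterior odds 8.4079; posterior probability 0.894.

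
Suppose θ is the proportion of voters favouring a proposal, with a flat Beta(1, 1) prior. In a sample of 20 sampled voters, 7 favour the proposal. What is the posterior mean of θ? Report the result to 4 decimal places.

Posterior mean ≈ 0.3636

The binomial likelihood is conjugate to the Beta prior: with 7 successes and 13 failures, the posterior is Beta(1+7, 1+13) = Beta(8, 14).
E[θ | data] = 8/(8+14) = 0.3636.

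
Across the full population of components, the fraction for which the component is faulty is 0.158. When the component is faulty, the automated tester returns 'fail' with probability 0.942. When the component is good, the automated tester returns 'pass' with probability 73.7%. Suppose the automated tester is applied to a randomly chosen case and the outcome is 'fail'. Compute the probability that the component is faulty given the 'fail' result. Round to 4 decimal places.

P(H | E) ≈ 0.4020

Write H for 'the component is faulty'. Prior odds H:¬H = 0.158/0.842 = 0.18765. For the 'fail' outcome, the likelihood ratio is 0.942/0.263 = 3.5817.
Posterior odds = 0.18765 × 3.5817 = 0.67211, so P(H|E) = 0.67211/(1+0.67211) = 0.4020.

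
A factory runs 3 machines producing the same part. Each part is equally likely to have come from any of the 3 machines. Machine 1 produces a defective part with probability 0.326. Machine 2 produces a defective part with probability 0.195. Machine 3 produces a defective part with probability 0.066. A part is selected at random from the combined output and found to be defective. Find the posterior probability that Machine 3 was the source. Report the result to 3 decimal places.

Tabulate prior·likelihood by source: [1] prior 0.333333, lik 0.326, product 0.1087; [2] prior 0.333333, lik 0.195, product 0.06500; [3] prior 0.333333, lik 0.066, product 0.02200.
Normalizing constant = 0.19567; the posterior for Machine 3 is its product over the sum, 0.02200/0.19567 = 0.112.

Posterior probability ≈ 0.112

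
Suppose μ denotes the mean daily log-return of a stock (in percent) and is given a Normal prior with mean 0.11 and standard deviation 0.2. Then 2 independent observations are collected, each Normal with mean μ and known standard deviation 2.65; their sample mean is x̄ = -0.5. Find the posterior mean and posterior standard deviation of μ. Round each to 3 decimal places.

Posterior mean ≈ 0.103; posterior SD ≈ 0.199

With known σ, the Normal prior is conjugate. Weight on the data is w = (n/σ²)/(n/σ² + 1/τ₀²) = 0.284799/(0.284799+25.0000) = 0.011264.
Posterior mean = w·x̄ + (1−w)·μ₀ = 0.011264·-0.5 + 0.98874·0.11 = 0.103. Posterior variance = 1/(0.284799+25.0000) = 0.0395495, so SD = 0.199.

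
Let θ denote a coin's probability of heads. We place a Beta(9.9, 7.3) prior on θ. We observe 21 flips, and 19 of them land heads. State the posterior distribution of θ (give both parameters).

The binomial likelihood is conjugate to the Beta prior: with 19 successes and 2 failures, the posterior is Beta(9.9+19, 7.3+2) = Beta(28.9, 9.3).

Posterior: Beta(28.9, 9.3)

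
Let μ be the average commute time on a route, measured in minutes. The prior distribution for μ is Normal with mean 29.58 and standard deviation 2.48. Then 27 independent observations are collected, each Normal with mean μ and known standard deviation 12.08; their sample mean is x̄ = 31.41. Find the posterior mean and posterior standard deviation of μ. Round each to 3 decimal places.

Prior precision 1/τ₀² = 1/2.48² = 0.162591; data precision n/σ² = 27/12.08² = 0.185025.
Posterior precision = 0.162591 + 0.185025 = 0.347616, giving posterior SD = 1/√0.347616 = 1.696.
Posterior mean = (0.162591·29.58 + 0.185025·31.41) / 0.347616 = 30.554.

Posterior mean ≈ 30.554; posterior SD ≈ 1.696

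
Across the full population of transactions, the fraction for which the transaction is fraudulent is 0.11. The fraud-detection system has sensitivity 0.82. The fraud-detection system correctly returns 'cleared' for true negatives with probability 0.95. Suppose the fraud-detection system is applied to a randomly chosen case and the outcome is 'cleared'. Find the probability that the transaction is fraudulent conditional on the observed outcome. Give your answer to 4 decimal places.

Let H be the event that the transaction is fraudulent. P(H) = 0.11, so P(¬H) = 0.89. With E the 'cleared' result, P(E|H) = 0.18 and P(E|¬H) = 0.95.
P(E) = 0.18·0.11 + 0.95·0.89 = 0.019800 + 0.84550 = 0.86530.
By Bayes' theorem, P(H|E) = 0.019800 / 0.86530 = 0.0229.

P(H | E) ≈ 0.0229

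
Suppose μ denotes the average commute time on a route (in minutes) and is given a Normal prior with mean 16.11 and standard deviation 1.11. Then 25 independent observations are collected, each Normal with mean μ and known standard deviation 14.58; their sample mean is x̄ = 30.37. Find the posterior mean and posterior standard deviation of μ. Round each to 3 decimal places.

Posterior mean ≈ 17.915; posterior SD ≈ 1.037

With known σ, the Normal prior is conjugate. Weight on the data is w = (n/σ²)/(n/σ² + 1/τ₀²) = 0.117605/(0.117605+0.811622) = 0.12656.
Posterior mean = w·x̄ + (1−w)·μ₀ = 0.12656·30.37 + 0.87344·16.11 = 17.915. Posterior variance = 1/(0.117605+0.811622) = 1.07616, so SD = 1.037.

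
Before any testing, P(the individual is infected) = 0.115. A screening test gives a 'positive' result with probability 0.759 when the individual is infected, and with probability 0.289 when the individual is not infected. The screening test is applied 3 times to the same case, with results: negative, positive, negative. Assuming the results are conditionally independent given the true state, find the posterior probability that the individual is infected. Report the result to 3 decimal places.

Let H be the event that the individual is infected; start with P(H) = 0.115. P('positive'|H) = 0.759, P('positive'|¬H) = 0.289.
Update on result 1 ('negative'): P(H) ← 0.241·0.1150 / (0.241·0.1150 + 0.711·0.8850) = 0.027715/0.65695 = 0.0422.
Update on result 2 ('positive'): P(H) ← 0.759·0.0422 / (0.759·0.0422 + 0.289·0.9578) = 0.032020/0.30883 = 0.1037.
Update on result 3 ('negative'): P(H) ← 0.241·0.1037 / (0.241·0.1037 + 0.711·0.8963) = 0.024988/0.66227 = 0.0377.

Posterior P(H) ≈ 0.038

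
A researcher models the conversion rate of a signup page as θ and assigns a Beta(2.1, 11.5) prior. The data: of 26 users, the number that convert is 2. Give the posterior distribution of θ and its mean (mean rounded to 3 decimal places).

Posterior: Beta(4.1, 35.5); mean ≈ 0.104

The binomial likelihood is conjugate to the Beta prior: with 2 successes and 24 failures, the posterior is Beta(2.1+2, 11.5+24) = Beta(4.1, 35.5).
E[θ | data] = 4.1/(4.1+35.5) = 0.104.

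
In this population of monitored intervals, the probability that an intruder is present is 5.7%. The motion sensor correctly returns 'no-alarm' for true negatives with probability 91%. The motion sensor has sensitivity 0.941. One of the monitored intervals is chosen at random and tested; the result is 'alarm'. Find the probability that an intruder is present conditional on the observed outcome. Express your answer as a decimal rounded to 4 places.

P(H | E) ≈ 0.3873

Write H for 'an intruder is present'. Prior odds H:¬H = 0.057/0.943 = 0.060445. For the 'alarm' outcome, the likelihood ratio is 0.941/0.09 = 10.456.
Posterior odds = 0.060445 × 10.456 = 0.63199, so P(H|E) = 0.63199/(1+0.63199) = 0.3873.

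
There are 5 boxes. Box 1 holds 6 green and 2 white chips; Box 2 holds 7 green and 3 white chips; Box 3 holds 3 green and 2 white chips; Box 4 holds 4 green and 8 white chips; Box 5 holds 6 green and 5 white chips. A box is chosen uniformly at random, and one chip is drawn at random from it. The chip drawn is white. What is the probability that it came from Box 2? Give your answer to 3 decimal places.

P(white|Box 1) = 0.25; P(white|Box 2) = 0.3; P(white|Box 3) = 0.4; P(white|Box 4) = 0.6667; P(white|Box 5) = 0.4545.
Prior × likelihood for each source: 0.2·0.25=0.05000, 0.2·0.3=0.06000, 0.2·0.4=0.08000, 0.2·0.6667=0.1333, 0.2·0.4545=0.09091. Summing gives P(white) = 0.41424.
P(Box 2 | white) = 0.06000 / 0.41424 = 0.145.

Posterior probability ≈ 0.145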